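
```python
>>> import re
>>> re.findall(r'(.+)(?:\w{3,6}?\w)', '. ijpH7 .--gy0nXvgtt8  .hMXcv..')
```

The pattern matches one or more of any character (captured); then 3 to 6 of a word character (lazy), then a word character (non-capturing group).
Matches: at [0:29] match '. ijpH7 .--gy0nXvgtt8  .hMXcv', group 1 = '. ijpH7 .--gy0nXvgtt8  .h'.
One capturing group, so `findall` returns just the captured substring from the one match — 1 in all.

['. ijpH7 .--gy0nXvgtt8  .h']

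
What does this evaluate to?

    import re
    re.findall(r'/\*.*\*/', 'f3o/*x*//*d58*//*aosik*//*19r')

['/*x*//*d58*//*aosik*/']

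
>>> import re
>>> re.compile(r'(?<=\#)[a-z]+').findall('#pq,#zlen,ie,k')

['pq', 'zlen']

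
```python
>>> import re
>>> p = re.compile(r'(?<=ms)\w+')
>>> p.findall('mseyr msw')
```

['eyr', 'w']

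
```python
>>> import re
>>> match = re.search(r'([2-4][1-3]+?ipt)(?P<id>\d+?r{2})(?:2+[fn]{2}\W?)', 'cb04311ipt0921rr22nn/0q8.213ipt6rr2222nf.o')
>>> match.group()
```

'4311ipt0921rr22nn/'

This matches a character in [2-4], then one or more of a character in [1-3] (lazy), then the literal 'ipt' (captured); then one or more of a digit (lazy), then exactly 2 of the literal 'r' (captured as 'id'); then one or more of a literal '2', then exactly 2 of one of [fn], then optionally a non-word character (non-capturing group).
`re.search` tries every starting position until one works.
The match spans [3:21] → '4311ipt0921rr22nn/'.
Captured: group 1 = '4311ipt', group 2 = '0921rr'.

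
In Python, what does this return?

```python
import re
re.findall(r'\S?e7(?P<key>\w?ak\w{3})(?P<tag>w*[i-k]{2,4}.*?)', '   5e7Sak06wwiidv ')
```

A `+?`/`*?`/`{m,n}?` starts at its minimum and grows only as far as needed for what follows to match.
2 groups means the one result is a tuple of 2 captured strings — 1 here.

[('Sak06w', 'wii')]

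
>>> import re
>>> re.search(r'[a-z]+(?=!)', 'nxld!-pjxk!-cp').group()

'nxld'

Because the assertion is zero-width, the text it checks is not consumed and won't appear in the result.
Unlike `match`, `search` isn't anchored — it looks for the pattern anywhere in the string.
The match spans [0:4] → 'nxld'.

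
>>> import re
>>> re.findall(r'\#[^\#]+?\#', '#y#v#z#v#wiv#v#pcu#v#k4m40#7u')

['#y#', '#z#', '#wiv#', '#pcu#', '#k4m40#']

No capturing groups, so `findall` returns the 5 full match strings.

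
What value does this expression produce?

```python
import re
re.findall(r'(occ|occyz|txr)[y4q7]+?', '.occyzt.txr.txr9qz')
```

Scanning left to right: at [1:5] match 'occy', group 1 = 'occ'.
Because there's exactly one group, `findall` drops the full match and keeps group 1 from the one hit.

['occ']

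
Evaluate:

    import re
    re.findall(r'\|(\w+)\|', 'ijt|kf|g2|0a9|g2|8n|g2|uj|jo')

Matches: at [3:7] match '|kf|', group 1 = 'kf'; at [9:14] match '|0a9|', group 1 = '0a9'; at [16:20] match '|8n|', group 1 = '8n'; at [22:26] match '|uj|', group 1 = 'uj'.
One capturing group, so `findall` returns just the captured substring from each match — 4 in all.

['kf', '0a9', '8n', 'uj']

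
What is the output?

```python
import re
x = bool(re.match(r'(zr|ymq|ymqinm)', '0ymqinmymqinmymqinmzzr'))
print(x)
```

False

`re.match` won't scan ahead — the pattern has to work from the very first character.
Here position 0 doesn't satisfy it, so the call returns None, and `bool(None)` is False.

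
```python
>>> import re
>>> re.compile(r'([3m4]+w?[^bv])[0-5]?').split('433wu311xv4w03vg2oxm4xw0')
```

['', '433wu', '11xv', '4w0', 'vg2ox', 'm4x', 'w0']

The pattern matches one or more of one of [3m4], then optionally the literal 'w', then any character except [bv] (captured); then optionally a character in [0-5].
Matches to split on: at [0:6] → '433wu3'; at [10:14] → '4w03'; at [19:22] → 'm4x'.
The group in the pattern means `split` returns the separators' captures alongside the pieces.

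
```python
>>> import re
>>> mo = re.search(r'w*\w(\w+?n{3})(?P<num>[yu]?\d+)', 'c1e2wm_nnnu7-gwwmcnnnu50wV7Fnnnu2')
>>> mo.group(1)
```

'1e2wm_nnn'

This matches zero or more of the literal 'w', then a word character; then one or more of a word character (lazy), then exactly 3 of the literal 'n' (captured); then optionally one of [yu], then one or more of a digit (captured as 'num').
`re.search` tries every starting position until one works.
The match spans [0:12] → 'c1e2wm_nnnu7'.
Captured: group 1 = '1e2wm_nnn', group 2 = 'u7'.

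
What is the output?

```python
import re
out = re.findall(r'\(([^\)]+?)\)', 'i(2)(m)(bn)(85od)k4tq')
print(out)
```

Matches: at [1:4] match '(2)', group 1 = '2'; at [4:7] match '(m)', group 1 = 'm'; at [7:11] match '(bn)', group 1 = 'bn'; at [11:17] match '(85od)', group 1 = '85od'.
Because there's exactly one group, `findall` drops the full match and keeps group 1 from each hit.

['2', 'm', 'bn', '85od']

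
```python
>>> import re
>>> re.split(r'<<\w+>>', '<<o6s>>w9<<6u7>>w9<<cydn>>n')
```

['', 'w9', 'w9', 'n']

The string is cut at each match, leaving 4 pieces.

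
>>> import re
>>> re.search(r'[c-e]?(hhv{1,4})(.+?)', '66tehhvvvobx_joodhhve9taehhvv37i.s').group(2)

The pattern matches optionally a character in [c-e]; then the literal 'hh', then 1 to 4 of the literal 'v' (captured); then one or more of any character (lazy) (captured).
Unlike `match`, `search` isn't anchored — it looks for the pattern anywhere in the string.
The match spans [3:10] → 'ehhvvvo'.
Captured: group 1 = 'hhvvv', group 2 = 'o'.

'o'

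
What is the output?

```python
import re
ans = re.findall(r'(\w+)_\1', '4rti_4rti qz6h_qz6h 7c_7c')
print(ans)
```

The backreference `\1` re-matches whatever the first group consumed, character for character.
Scanning left to right: at [0:9] match '4rti_4rti', group 1 = '4rti'; at [10:19] match 'qz6h_qz6h', group 1 = 'qz6h'; at [20:25] match '7c_7c', group 1 = '7c'.
`findall` collects group 1 from each match (3 total).

['4rti', 'qz6h', '7c']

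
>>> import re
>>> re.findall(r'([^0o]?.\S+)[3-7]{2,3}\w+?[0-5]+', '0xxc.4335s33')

The pattern matches optionally any character except [0o], then any character, then one or more of a non-whitespace character (captured); then 2 to 3 of a character in [3-7], then one or more of a word character (lazy), then one or more of a character in [0-5].
Matches: at [0:12] match '0xxc.4335s33', group 1 = '0xxc.43'.
With a single group, `findall` returns only what that group captured — 1 item.

['0xxc.43']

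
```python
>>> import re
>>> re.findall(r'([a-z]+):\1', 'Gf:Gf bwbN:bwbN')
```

[]

`findall` collects group 1 from each match (0 total).
Nothing in the string satisfies the pattern, so the list is empty.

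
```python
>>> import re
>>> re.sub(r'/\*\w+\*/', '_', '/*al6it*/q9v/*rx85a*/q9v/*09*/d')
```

Every occurrence is swapped for '_'.

'_q9v_q9v_d'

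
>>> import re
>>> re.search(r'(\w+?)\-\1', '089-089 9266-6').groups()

('089',)

The backreference `\1` re-matches whatever the first group consumed, character for character.
`re.search` scans for the first position where the pattern succeeds.
The match spans [0:7] → '089-089'.
Captured: group 1 = '089'.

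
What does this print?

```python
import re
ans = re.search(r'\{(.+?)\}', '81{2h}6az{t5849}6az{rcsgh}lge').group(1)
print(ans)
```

2h

With the lazy modifier that quantifier settles for the fewest repetitions that let the rest of the pattern succeed (the atoms after it are unaffected and can still be greedy).
Unlike `match`, `search` isn't anchored — it looks for the pattern anywhere in the string.
The match spans [2:6] → '{2h}'.
Captured: group 1 = '2h'.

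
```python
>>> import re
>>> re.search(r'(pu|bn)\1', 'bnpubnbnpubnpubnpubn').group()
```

'bnbn'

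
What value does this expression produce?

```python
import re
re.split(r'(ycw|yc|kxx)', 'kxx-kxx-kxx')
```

['', 'kxx', '-', 'kxx', '-', 'kxx', '']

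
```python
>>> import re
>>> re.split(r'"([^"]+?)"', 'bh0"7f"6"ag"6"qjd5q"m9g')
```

['bh0', '7f', '6', 'ag', '6', 'qjd5q', 'm9g']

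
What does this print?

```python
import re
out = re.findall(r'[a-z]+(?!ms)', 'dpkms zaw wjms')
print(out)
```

`(?!…)`/`(?<!…)` only lets a position through if the neighbouring text does NOT match; no characters are consumed.
Since nothing is captured, `findall` lists the 3 matched substrings directly.

['dpkms', 'zaw', 'wjms']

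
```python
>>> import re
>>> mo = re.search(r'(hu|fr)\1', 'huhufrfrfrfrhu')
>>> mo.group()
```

After group 1 captures some text, `\1` only succeeds where that same text appears again.
`search` walks the string left to right and returns the first match it finds.
The match spans [0:4] → 'huhu'.
Captured: group 1 = 'hu'.

'huhu'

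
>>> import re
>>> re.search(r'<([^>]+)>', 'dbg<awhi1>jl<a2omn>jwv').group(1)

The match spans [3:10] → '<awhi1>'.
Captured: group 1 = 'awhi1'.

'awhi1'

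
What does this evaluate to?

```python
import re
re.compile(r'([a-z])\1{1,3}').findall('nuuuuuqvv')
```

['u', 'v']

After group 1 captures some text, `\1` only succeeds where that same text appears again.
Walking the string: at [1:5] match 'uuuu', group 1 = 'u'; at [7:9] match 'vv', group 1 = 'v'.
With a single group, `findall` returns only what that group captured — 2 items.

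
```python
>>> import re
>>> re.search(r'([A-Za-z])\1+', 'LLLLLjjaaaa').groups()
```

('L',)

The match spans [0:5] → 'LLLLL'.
Captured: group 1 = 'L'.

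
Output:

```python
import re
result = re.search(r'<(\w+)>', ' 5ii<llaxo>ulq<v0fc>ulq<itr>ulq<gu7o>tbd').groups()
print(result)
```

The match spans [4:11] → '<llaxo>'.
Captured: group 1 = 'llaxo'.

('llaxo',)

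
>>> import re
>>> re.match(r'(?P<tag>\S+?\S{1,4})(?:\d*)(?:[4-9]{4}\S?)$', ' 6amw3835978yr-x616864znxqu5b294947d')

None

The pattern matches one or more of a non-whitespace character (lazy), then 1 to 4 of a non-whitespace character (captured as 'tag'); then zero or more of a digit (non-capturing group); then exactly 4 of a character in [4-9], then optionally a non-whitespace character (non-capturing group); then anchored at the end.
`re.match` only tries the pattern at the start of the string.
Here the pattern fails at index 0, so the call returns None.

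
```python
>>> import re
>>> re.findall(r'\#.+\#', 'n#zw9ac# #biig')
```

['#zw9ac# #']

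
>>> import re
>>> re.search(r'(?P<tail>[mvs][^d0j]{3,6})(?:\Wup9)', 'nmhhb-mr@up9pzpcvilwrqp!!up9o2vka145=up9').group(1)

'mhhb-mr'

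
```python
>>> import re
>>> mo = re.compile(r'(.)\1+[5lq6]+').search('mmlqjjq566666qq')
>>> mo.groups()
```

`\1` has to match the exact text group 1 already captured.
`re.search` scans for the first position where the pattern succeeds.
The match spans [0:4] → 'mmlq'.
Captured: group 1 = 'm'.

('m',)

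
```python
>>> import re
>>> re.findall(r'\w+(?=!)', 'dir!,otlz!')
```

['dir', 'otlz']

Lookahead/lookbehind check context without consuming it, so the matched span excludes the asserted characters.
Matches: at [0:3] → 'dir'; at [5:9] → 'otlz'.
No capturing groups, so `findall` returns the 2 full match strings.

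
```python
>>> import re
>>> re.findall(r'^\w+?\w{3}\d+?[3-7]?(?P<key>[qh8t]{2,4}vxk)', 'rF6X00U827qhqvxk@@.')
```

This matches anchored at the start of the string; then one or more of a word character (lazy); then exactly 3 of a word character, then one or more of a digit (lazy), then optionally a character in [3-7]; then 2 to 4 of one of [qh8t], then the literal 'vxk' (captured as 'key').
Matches: at [0:16] match 'rF6X00U827qhqvxk', group 1 = 'qhqvxk'.
One capturing group, so `findall` returns just the captured substring from the one match — 1 in all.

['qhqvxk']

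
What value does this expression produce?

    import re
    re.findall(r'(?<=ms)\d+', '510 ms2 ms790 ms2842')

The lookaround is zero-width — it requires the adjacent text to match without consuming it, so the asserted text isn't part of the match.
Matches: at [6:7] → '2'; at [10:13] → '790'; at [16:20] → '2842'.
With no groups in the pattern, `findall` gives back each whole match — 3 here.

['2', '790', '2842']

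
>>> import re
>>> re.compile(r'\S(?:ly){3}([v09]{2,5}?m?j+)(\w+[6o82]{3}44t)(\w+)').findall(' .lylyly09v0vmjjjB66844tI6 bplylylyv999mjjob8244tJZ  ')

This matches a non-whitespace character, then the literal 'ly' repeated 3 times; then 2 to 5 of one of [v09] (lazy), then optionally the literal 'm', then one or more of a literal 'j' (captured); then one or more of a word character, then exactly 3 of one of [6o82], then the literal '44t' (captured); then one or more of a word character (captured).
3 groups means the one result is a tuple of 3 captured strings — 1 here.

[('09v0vmjjj', 'B66844t', 'I6')]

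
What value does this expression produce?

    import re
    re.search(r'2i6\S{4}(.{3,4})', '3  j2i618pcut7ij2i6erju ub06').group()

'2i618pcut7i'

The pattern matches the literal '2i6', then exactly 4 of a non-whitespace character; then 3 to 4 of any character (captured).
Unlike `match`, `search` isn't anchored — it looks for the pattern anywhere in the string.
The match spans [4:15] → '2i618pcut7i'.
Captured: group 1 = 'ut7i'.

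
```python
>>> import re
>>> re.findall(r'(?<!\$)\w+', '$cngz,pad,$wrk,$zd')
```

Because the assertion is negative and zero-width, positions next to the forbidden text are skipped.
Scanning left to right: at [2:5] → 'ngz'; at [6:9] → 'pad'; at [12:14] → 'rk'; at [17:18] → 'd'.
Since nothing is captured, `findall` lists the 4 matched substrings directly.

['ngz', 'pad', 'rk', 'd']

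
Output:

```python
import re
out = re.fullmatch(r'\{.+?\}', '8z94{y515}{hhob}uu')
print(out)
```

`re.fullmatch` requires the pattern to consume the entire string.
Here the pattern can't cover the whole string, so the call returns None.

None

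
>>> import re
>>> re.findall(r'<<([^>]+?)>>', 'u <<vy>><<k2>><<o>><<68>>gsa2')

`findall` collects group 1 from each match (4 total).

['vy', 'k2', 'o', '68']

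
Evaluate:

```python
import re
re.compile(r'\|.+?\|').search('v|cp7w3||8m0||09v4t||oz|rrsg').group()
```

'|cp7w3|'

A `+?`/`*?`/`{m,n}?` starts at its minimum and grows only as far as needed for what follows to match.
The match spans [1:8] → '|cp7w3|'.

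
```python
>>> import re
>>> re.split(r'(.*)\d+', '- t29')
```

['', '- t2', '']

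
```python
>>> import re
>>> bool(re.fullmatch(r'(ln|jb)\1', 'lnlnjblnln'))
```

False

`re.fullmatch` requires the pattern to consume the entire string.
Here there's no way to consume every character, so the call returns None, and `bool(None)` is False.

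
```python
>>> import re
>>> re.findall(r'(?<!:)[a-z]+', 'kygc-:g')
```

['kygc']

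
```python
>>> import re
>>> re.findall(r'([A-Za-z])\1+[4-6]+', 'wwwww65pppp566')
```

`\1` is not a pattern — it's the concrete string captured by group 1, re-applied verbatim.
Walking the string: at [0:7] match 'wwwww65', group 1 = 'w'; at [7:14] match 'pppp566', group 1 = 'p'.
One capturing group, so `findall` returns just the captured substring from each match — 2 in all.

['w', 'p']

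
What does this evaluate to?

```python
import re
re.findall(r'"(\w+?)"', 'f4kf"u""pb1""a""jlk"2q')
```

['u', 'pb1', 'a', 'jlk']

Walking the string: at [4:7] match '"u"', group 1 = 'u'; at [7:12] match '"pb1"', group 1 = 'pb1'; at [12:15] match '"a"', group 1 = 'a'; at [15:20] match '"jlk"', group 1 = 'jlk'.
One capturing group, so `findall` returns just the captured substring from each match — 4 in all.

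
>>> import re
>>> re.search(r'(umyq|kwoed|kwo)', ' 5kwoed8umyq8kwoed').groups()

('kwoed',)

`|` is ordered: at each position the engine commits to the first alternative that works.
`re.search` scans for the first position where the pattern succeeds.
The match spans [2:7] → 'kwoed'.
Captured: group 1 = 'kwoed'.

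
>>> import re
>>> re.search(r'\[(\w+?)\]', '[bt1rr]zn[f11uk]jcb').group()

'[bt1rr]'

The match spans [0:7] → '[bt1rr]'.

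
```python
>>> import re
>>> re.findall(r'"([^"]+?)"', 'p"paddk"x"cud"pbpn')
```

Matches: at [1:8] match '"paddk"', group 1 = 'paddk'; at [9:14] match '"cud"', group 1 = 'cud'.
One capturing group, so `findall` returns just the captured substring from each match — 2 in all.

['paddk', 'cud']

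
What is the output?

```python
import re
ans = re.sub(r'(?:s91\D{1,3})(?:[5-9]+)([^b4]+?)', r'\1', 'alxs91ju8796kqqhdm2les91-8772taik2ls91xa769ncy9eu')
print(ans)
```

alxkqqhdm2le2taik2lncy9eu

This matches the literal 's91', then 1 to 3 of a non-digit (non-capturing group); then one or more of a character in [5-9] (non-capturing group); then one or more of any character except [b4] (lazy) (captured).
A `+?`/`*?`/`{m,n}?` starts at its minimum and grows only as far as needed for what follows to match.
Matches: at [3:13] → 's91ju8796k'; at [21:29] → 's91-8772'; at [35:44] → 's91xa769n'.
The replacement refers to a captured group, so each match is rewritten using its own captured text.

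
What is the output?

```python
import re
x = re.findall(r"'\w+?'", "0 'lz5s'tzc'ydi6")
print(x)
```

["'lz5s'"]

Walking the string: at [2:8] → "'lz5s'".
No capturing groups, so `findall` returns the 1 full match string.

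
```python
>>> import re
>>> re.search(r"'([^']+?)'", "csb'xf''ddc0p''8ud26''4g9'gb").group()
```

"'xf'"

`search` walks the string left to right and returns the first match it finds.
The match spans [3:7] → "'xf'".
Captured: group 1 = 'xf'.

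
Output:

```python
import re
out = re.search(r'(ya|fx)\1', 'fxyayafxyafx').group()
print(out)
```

The backreference `\1` re-matches whatever the first group consumed, character for character.
The match spans [2:6] → 'yaya'.

yaya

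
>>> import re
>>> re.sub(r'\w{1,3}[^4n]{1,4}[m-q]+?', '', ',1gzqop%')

This matches 1 to 3 of a word character, then 1 to 4 of any character except [4n]; then one or more of a character in [m-q] (lazy).
Each match is replaced by ''.

',%'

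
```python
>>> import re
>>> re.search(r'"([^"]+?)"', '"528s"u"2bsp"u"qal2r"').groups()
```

('528s',)

The match spans [0:6] → '"528s"'.
Captured: group 1 = '528s'.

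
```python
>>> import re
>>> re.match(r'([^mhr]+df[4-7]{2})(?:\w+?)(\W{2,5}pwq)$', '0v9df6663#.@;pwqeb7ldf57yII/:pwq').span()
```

(0, 32)

Pattern: one or more of any character except [mhr], then the literal 'df', then exactly 2 of a character in [4-7] (captured); then one or more of a word character (lazy) (non-capturing group); then 2 to 5 of a non-word character, then the literal 'pwq' (captured); then anchored at the end.
`re.match` only tries the pattern at the start of the string.
The match spans [0:32] → '0v9df6663#.@;pwqeb7ldf57yII/:pwq'.
Captured: group 1 = '0v9df6663#.@;pwqeb7ldf57', group 2 = '/:pwq'.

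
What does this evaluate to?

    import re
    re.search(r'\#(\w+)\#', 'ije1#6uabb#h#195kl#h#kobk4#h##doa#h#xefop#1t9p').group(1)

'6uabb'

`re.search` scans for the first position where the pattern succeeds.
The match spans [4:11] → '#6uabb#'.
Captured: group 1 = '6uabb'.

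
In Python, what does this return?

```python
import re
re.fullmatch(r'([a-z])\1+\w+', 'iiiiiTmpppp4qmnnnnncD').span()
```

(0, 21)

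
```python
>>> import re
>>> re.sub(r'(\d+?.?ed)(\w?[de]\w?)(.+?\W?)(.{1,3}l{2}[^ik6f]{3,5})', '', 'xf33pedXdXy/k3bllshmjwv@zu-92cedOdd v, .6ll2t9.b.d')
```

'xfv@zu-.d'

Pattern: one or more of a digit (lazy), then optionally any character, then the literal 'ed' (captured); then optionally a word character, then one of [de], then optionally a word character (captured); then one or more of any character (lazy), then optionally a non-word character (captured); then 1 to 3 of any character, then exactly 2 of a literal 'l', then 3 to 5 of any character except [ik6f] (captured).
Lazy quantifiers expand one character at a time until the remainder of the pattern can match.
Matches: at [2:22] → '33pedXdXy/k3bllshmjw'; at [27:48] → '92cedOdd v, .6ll2t9.b'.
Each match is replaced by ''.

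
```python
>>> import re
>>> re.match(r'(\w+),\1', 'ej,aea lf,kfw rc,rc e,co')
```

With `match`, the pattern is implicitly anchored at the beginning.
Here position 0 doesn't satisfy it, so the call returns None.

None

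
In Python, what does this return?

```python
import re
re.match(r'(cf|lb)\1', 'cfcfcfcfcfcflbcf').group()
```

After group 1 captures some text, `\1` only succeeds where that same text appears again.
With `match`, the pattern is implicitly anchored at the beginning.
The match spans [0:4] → 'cfcf'.
Captured: group 1 = 'cf'.

'cfcf'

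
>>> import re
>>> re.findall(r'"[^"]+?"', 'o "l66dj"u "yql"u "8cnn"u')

['"l66dj"', '"yql"', '"8cnn"']

Scanning left to right: at [2:9] → '"l66dj"'; at [11:16] → '"yql"'; at [18:24] → '"8cnn"'.
No capturing groups, so `findall` returns the 3 full match strings.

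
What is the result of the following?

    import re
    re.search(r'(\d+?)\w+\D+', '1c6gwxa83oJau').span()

(0, 13)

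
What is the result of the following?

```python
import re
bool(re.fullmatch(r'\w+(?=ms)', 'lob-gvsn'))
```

False

Lookahead/lookbehind check context without consuming it, so the matched span excludes the asserted characters.
`re.fullmatch` is like wrapping the pattern in `^…$` (in single-line mode).
Here the string isn't matched end-to-end, so the call returns None, and `bool(None)` is False.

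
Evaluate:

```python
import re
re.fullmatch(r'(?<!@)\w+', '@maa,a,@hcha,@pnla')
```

None

`fullmatch` succeeds only if the pattern covers the string from start to end.
Here the string isn't matched end-to-end, so the call returns None.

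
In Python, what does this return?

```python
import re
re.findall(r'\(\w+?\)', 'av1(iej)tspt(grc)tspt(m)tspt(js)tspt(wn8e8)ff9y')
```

['(iej)', '(grc)', '(m)', '(js)', '(wn8e8)']

No capturing groups, so `findall` returns the 5 full match strings.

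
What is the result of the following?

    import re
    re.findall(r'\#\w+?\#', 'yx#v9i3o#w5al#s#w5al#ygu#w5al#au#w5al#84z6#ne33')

['#v9i3o#', '#s#', '#ygu#', '#au#', '#84z6#']

Matches: at [2:9] → '#v9i3o#'; at [13:16] → '#s#'; at [20:25] → '#ygu#'; at [29:33] → '#au#'; at [37:43] → '#84z6#'.
Since nothing is captured, `findall` lists the 5 matched substrings directly.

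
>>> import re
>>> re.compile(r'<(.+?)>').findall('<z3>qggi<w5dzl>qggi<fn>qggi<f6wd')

['z3', 'w5dzl', 'fn']

A non-greedy quantifier consumes as few characters as it can — just enough that the remainder of the pattern still matches from where it stops; whatever follows it matches normally.
Walking the string: at [0:4] match '<z3>', group 1 = 'z3'; at [8:15] match '<w5dzl>', group 1 = 'w5dzl'; at [19:23] match '<fn>', group 1 = 'fn'.
Because there's exactly one group, `findall` drops the full match and keeps group 1 from each hit.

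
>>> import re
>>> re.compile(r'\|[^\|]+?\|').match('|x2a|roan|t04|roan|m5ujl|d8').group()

'|x2a|'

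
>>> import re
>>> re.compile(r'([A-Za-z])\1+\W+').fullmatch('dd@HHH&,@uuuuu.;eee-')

None

After group 1 captures some text, `\1` only succeeds where that same text appears again.
For `fullmatch`, every character of the input must be accounted for by the pattern.
Here there's no way to consume every character, so the call returns None.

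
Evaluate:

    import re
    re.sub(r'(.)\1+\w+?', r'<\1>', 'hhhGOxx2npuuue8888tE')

`\1` has to match the exact text group 1 already captured.
Each match is replaced using the text its own group 1 captured.

'<h>O<x>np<u><8>E'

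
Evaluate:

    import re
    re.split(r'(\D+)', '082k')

['082', 'k', '']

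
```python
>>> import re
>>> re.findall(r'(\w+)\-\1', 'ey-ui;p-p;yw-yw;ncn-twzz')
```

['p', 'yw']

`\1` is not a pattern — it's the concrete string captured by group 1, re-applied verbatim.
Scanning left to right: at [6:9] match 'p-p', group 1 = 'p'; at [10:15] match 'yw-yw', group 1 = 'yw'.
With a single group, `findall` returns only what that group captured — 2 items.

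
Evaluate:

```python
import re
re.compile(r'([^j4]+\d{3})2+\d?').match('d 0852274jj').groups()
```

('d 0852',)

The pattern matches one or more of any character except [j4], then exactly 3 of a digit (captured); then one or more of the literal '2', then optionally a digit.
With `match`, the pattern is implicitly anchored at the beginning.
The match spans [0:8] → 'd 085227'.
Captured: group 1 = 'd 0852'.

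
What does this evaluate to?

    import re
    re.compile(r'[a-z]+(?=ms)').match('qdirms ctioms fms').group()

Lookahead/lookbehind check context without consuming it, so the matched span excludes the asserted characters.
`re.match` only tries the pattern at the start of the string.
The match spans [0:4] → 'qdir'.

'qdir'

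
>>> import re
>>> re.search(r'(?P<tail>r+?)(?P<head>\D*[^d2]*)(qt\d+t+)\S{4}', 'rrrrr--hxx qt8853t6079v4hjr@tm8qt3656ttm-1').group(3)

'qt3656t'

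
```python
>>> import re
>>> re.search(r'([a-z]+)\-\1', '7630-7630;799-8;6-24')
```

The backreference `\1` re-matches whatever the first group consumed, character for character.
Here nothing in the string fits, so the call returns None.

None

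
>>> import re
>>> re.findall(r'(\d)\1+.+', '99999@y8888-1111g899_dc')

A backreference is literal: `\1` must see the identical characters the first group matched.
Because there's exactly one group, `findall` drops the full match and keeps group 1 from the one hit.

['9']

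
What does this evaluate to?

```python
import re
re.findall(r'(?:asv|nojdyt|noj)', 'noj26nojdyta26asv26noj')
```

['noj', 'nojdyt', 'asv', 'noj']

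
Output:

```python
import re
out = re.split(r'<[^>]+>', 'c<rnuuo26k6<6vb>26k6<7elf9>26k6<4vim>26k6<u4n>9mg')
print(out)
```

['c', '26k6', '26k6', '26k6', '9mg']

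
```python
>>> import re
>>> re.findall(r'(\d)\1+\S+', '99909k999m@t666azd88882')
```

`\1` is not a pattern — it's the concrete string captured by group 1, re-applied verbatim.
Walking the string: at [0:23] match '99909k999m@t666azd88882', group 1 = '9'.
Because there's exactly one group, `findall` drops the full match and keeps group 1 from the one hit.

['9']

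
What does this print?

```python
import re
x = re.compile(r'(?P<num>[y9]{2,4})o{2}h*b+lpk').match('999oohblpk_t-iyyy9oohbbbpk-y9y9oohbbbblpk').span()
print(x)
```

(0, 10)

This matches 2 to 4 of one of [y9] (captured as 'num'); then exactly 2 of the literal 'o', then zero or more of the literal 'h'; then one or more of the literal 'b', then the literal 'lpk'.
`re.match` only tries the pattern at the start of the string.
The match spans [0:10] → '999oohblpk'.
Captured: group 1 = '999'.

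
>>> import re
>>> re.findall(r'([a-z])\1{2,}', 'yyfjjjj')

['j']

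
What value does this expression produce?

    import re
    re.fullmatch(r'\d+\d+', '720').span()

`fullmatch` succeeds only if the pattern covers the string from start to end.
The match spans [0:3] → '720'.

(0, 3)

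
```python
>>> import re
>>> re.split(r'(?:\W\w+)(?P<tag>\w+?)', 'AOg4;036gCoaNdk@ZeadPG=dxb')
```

['AOg4', 'k', '', 'G', '', 'b', '']

The pattern matches a non-word character, then one or more of a word character (non-capturing group); then one or more of a word character (lazy) (captured as 'tag').
Matches to split on: at [4:15] → ';036gCoaNdk'; at [15:22] → '@ZeadPG'; at [22:26] → '=dxb'.
With a capturing group present, the delimiter's captured portion is kept in the result list.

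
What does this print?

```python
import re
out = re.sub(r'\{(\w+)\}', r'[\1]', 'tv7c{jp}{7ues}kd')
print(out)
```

tv7c[jp][7ues]kd

Matches: at [4:8] → '{jp}'; at [8:14] → '{7ues}'.
Each match is replaced using the text its own group 1 captured.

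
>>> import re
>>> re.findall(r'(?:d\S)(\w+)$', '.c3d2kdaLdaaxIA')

['kdaLdaaxIA']

The pattern matches the literal 'd', then a non-whitespace character (non-capturing group); then one or more of a word character (captured); then anchored at the end.
Walking the string: at [3:15] match 'd2kdaLdaaxIA', group 1 = 'kdaLdaaxIA'.
One capturing group, so `findall` returns just the captured substring from the one match — 1 in all.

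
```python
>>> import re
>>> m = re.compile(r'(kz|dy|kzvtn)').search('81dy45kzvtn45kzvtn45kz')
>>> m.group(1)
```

The match spans [2:4] → 'dy'.
Captured: group 1 = 'dy'.

'dy'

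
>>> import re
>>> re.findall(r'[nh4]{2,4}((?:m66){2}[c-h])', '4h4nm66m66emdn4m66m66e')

This matches 2 to 4 of one of [nh4]; then the literal 'm66' repeated 2 times, then a character in [c-h] (captured).
Scanning left to right: at [0:11] match '4h4nm66m66e', group 1 = 'm66m66e'; at [13:22] match 'n4m66m66e', group 1 = 'm66m66e'.
One capturing group, so `findall` returns just the captured substring from each match — 2 in all.

['m66m66e', 'm66m66e']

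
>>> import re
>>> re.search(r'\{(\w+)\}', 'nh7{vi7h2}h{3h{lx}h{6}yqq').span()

`re.search` tries every starting position until one works.
The match spans [3:10] → '{vi7h2}'.
Captured: group 1 = 'vi7h2'.

(3, 10)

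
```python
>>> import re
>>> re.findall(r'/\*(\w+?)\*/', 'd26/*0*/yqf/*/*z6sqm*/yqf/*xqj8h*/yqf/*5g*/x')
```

['0', 'z6sqm', 'xqj8h', '5g']

Scanning left to right: at [3:8] match '/*0*/', group 1 = '0'; at [13:22] match '/*z6sqm*/', group 1 = 'z6sqm'; at [25:34] match '/*xqj8h*/', group 1 = 'xqj8h'; at [37:43] match '/*5g*/', group 1 = '5g'.
One capturing group, so `findall` returns just the captured substring from each match — 4 in all.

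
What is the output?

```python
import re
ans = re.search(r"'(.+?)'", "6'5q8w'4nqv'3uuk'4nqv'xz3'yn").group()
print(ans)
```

'5q8w'

The match spans [1:7] → "'5q8w'".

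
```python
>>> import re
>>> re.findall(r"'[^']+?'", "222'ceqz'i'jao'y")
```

["'ceqz'", "'jao'"]

Matches: at [3:9] → "'ceqz'"; at [10:15] → "'jao'".
`findall` yields the raw match text (2 of them) because the pattern has no groups.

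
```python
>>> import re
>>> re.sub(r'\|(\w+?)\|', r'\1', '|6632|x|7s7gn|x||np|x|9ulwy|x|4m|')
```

The replacement refers to a captured group, so each match is rewritten using its own captured text.

'6632x7s7gnx|npx9ulwyx4m'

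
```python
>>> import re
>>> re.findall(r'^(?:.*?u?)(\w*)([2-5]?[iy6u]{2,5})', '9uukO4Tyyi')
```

A `+?`/`*?`/`{m,n}?` starts at its minimum and grows only as far as needed for what follows to match.
2 groups means the one result is a tuple of 2 captured strings — 1 here.

[('9uukO4Ty', 'yi')]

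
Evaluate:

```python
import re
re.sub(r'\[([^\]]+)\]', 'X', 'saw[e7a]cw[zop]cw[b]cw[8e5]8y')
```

'sawXcwXcwXcwX8y'

`sub` substitutes 'X' at each match site.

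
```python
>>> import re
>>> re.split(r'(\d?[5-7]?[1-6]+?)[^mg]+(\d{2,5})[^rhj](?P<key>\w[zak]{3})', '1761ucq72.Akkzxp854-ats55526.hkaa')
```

['', '176', '26', 'hkaa', '']

This matches optionally a digit, then optionally a character in [5-7], then one or more of a character in [1-6] (lazy) (captured); then one or more of any character except [mg]; then 2 to 5 of a digit (captured); then any character except [rhj]; then a word character, then exactly 3 of one of [zak] (captured as 'key').
A non-greedy quantifier consumes as few characters as it can — just enough that the remainder of the pattern still matches from where it stops; whatever follows it matches normally.
Matches to split on: at [0:33] → '1761ucq72.Akkzxp854-ats55526.hkaa'.
Because the pattern has a capturing group, `split` also inserts each captured text between the pieces.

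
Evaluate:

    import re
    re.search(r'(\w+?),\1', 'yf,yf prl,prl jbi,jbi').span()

(0, 5)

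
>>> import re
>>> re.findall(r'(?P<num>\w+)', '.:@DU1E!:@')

['DU1E']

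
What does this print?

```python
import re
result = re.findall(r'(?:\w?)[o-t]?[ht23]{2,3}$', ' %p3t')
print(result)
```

['p3t']

The pattern matches optionally a word character (non-capturing group); then optionally a character in [o-t], then 2 to 3 of one of [ht23]; then anchored at the end.
Matches: at [2:5] → 'p3t'.
Since nothing is captured, `findall` lists the 1 matched substring directly.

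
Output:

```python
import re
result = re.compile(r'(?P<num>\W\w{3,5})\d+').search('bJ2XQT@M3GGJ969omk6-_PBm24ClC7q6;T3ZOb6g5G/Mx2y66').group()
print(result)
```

@M3GGJ969

This matches a non-word character, then 3 to 5 of a word character (captured as 'num'); then one or more of a digit.
`search` walks the string left to right and returns the first match it finds.
The match spans [6:15] → '@M3GGJ969'.
Captured: group 1 = '@M3GGJ'.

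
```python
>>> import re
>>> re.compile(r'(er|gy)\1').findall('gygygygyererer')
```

A backreference is literal: `\1` must see the identical characters the first group matched.
Walking the string: at [0:4] match 'gygy', group 1 = 'gy'; at [4:8] match 'gygy', group 1 = 'gy'; at [8:12] match 'erer', group 1 = 'er'.
`findall` collects group 1 from each match (3 total).

['gy', 'gy', 'er']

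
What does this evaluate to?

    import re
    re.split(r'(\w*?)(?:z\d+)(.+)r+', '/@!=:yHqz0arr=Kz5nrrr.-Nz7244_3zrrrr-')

['/@!=:', 'yHq', 'arr=Kz5nrrr.-Nz7244_3zrrr', '-']

The pattern matches zero or more of a word character (lazy) (captured); then a literal 'z', then one or more of a digit (non-capturing group); then one or more of any character (captured); then one or more of a literal 'r'.
Matches to split on: at [5:36] → 'yHqz0arr=Kz5nrrr.-Nz7244_3zrrrr'.
With a capturing group present, the delimiter's captured portion is kept in the result list.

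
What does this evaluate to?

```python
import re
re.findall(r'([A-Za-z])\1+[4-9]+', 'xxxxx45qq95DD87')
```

`\1` is not a pattern — it's the concrete string captured by group 1, re-applied verbatim.
Walking the string: at [0:7] match 'xxxxx45', group 1 = 'x'; at [7:11] match 'qq95', group 1 = 'q'; at [11:15] match 'DD87', group 1 = 'D'.
Because there's exactly one group, `findall` drops the full match and keeps group 1 from each hit.

['x', 'q', 'D']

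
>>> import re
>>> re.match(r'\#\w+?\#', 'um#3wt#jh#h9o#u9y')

None

`match` is anchored at position 0; if the pattern doesn't fit there, it returns None.
Here the pattern fails at index 0, so the call returns None.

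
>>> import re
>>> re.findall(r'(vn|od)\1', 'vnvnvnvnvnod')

['vn', 'vn']

`\1` is not a pattern — it's the concrete string captured by group 1, re-applied verbatim.
With a single group, `findall` returns only what that group captured — 2 items.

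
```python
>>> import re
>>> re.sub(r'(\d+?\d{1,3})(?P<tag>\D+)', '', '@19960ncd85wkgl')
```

'@'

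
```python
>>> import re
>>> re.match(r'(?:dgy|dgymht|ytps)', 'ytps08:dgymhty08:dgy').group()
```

'ytps'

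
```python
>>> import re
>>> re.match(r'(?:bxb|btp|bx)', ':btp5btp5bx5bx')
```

None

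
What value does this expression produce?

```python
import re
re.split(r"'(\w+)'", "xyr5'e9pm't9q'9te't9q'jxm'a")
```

['xyr5', 'e9pm', 't9q', '9te', 't9q', 'jxm', 'a']

Matches to split on: at [4:10] → "'e9pm'"; at [13:18] → "'9te'"; at [21:26] → "'jxm'".
`re.split` interleaves the captured-group text with the surrounding fragments.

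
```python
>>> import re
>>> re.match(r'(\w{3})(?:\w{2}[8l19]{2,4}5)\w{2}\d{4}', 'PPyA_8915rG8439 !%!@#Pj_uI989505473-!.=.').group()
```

With `match`, the pattern is implicitly anchored at the beginning.
The match spans [0:15] → 'PPyA_8915rG8439'.

'PPyA_8915rG8439'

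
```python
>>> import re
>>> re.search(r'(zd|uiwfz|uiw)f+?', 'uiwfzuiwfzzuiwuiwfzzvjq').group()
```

'uiwf'

The match spans [0:4] → 'uiwf'.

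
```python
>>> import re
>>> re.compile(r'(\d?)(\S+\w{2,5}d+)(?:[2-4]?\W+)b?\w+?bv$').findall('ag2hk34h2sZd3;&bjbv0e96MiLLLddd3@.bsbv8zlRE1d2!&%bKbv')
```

The pattern matches optionally a digit (captured); then one or more of a non-whitespace character, then 2 to 5 of a word character, then one or more of a literal 'd' (captured); then optionally a character in [2-4], then one or more of a non-word character (non-capturing group); then optionally the literal 'b', then one or more of a word character (lazy), then the literal 'bv'; then anchored at the end.
Matches: at [0:53] match 'ag2hk34h2sZd3;&bjbv0e96MiLLLddd3@.bsbv8zlRE1d2!&%bKbv', groups = ('', 'ag2hk34h2sZd3;&bjbv0e96MiLLLddd3@.bsbv8zlRE1d').
`findall` packs the 2 group values into a tuple for every match.

[('', 'ag2hk34h2sZd3;&bjbv0e96MiLLLddd3@.bsbv8zlRE1d')]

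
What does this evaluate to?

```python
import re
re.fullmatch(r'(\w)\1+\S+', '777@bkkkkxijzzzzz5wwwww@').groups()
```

('7',)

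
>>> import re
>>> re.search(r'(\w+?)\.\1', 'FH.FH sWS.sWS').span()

(0, 5)

A backreference is literal: `\1` must see the identical characters the first group matched.
`re.search` scans for the first position where the pattern succeeds.
The match spans [0:5] → 'FH.FH'.
Captured: group 1 = 'FH'.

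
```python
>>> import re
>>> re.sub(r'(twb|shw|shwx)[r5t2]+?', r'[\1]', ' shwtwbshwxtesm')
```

' [shw]wb[shwx]esm'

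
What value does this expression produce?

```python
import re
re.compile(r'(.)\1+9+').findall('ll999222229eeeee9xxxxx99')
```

A backreference is literal: `\1` must see the identical characters the first group matched.
Walking the string: at [0:5] match 'll999', group 1 = 'l'; at [5:11] match '222229', group 1 = '2'; at [11:17] match 'eeeee9', group 1 = 'e'; at [17:24] match 'xxxxx99', group 1 = 'x'.
One capturing group, so `findall` returns just the captured substring from each match — 4 in all.

['l', '2', 'e', 'x']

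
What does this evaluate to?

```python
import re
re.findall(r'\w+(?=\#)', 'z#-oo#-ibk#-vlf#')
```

Lookahead/lookbehind check context without consuming it, so the matched span excludes the asserted characters.
Matches: at [0:1] → 'z'; at [3:5] → 'oo'; at [7:10] → 'ibk'; at [12:15] → 'vlf'.
`findall` yields the raw match text (4 of them) because the pattern has no groups.

['z', 'oo', 'ibk', 'vlf']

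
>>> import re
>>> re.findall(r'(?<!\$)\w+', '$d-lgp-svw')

['lgp', 'svw']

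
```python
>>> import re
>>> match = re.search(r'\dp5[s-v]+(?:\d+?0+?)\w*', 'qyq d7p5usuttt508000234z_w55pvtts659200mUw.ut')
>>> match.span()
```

(5, 42)

Pattern: a digit, then the literal 'p5', then one or more of a character in [s-v]; then one or more of a digit (lazy), then one or more of the literal '0' (lazy) (non-capturing group); then zero or more of a word character.
`search` walks the string left to right and returns the first match it finds.
The match spans [5:42] → '7p5usuttt508000234z_w55pvtts659200mUw'.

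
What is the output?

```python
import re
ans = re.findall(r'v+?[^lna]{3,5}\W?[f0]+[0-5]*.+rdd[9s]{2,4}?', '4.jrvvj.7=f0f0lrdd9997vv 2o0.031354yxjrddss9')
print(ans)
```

['vvj.7=f0f0lrdd9997vv 2o0.031354yxjrddss']

This matches one or more of a literal 'v' (lazy); then 3 to 5 of any character except [lna], then optionally a non-word character, then one or more of one of [f0]; then zero or more of a character in [0-5]; then one or more of any character, then the literal 'rdd', then 2 to 4 of one of [9s] (lazy).
Matches: at [4:43] → 'vvj.7=f0f0lrdd9997vv 2o0.031354yxjrddss'.
`findall` yields the raw match text (1 of them) because the pattern has no groups.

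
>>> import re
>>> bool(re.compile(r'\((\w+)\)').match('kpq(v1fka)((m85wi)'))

With `match`, the pattern is implicitly anchored at the beginning.
Here the string doesn't start with a match, so the call returns None, and `bool(None)` is False.

False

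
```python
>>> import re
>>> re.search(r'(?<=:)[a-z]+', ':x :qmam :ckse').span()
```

(1, 2)

The positive lookaround only admits positions where the adjacent text matches; those characters stay outside the span.
Unlike `match`, `search` isn't anchored — it looks for the pattern anywhere in the string.
The match spans [1:2] → 'x'.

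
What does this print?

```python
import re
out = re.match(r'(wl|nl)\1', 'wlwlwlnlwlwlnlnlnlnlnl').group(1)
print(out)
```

wl

After group 1 captures some text, `\1` only succeeds where that same text appears again.
With `match`, the pattern is implicitly anchored at the beginning.
The match spans [0:4] → 'wlwl'.
Captured: group 1 = 'wl'.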